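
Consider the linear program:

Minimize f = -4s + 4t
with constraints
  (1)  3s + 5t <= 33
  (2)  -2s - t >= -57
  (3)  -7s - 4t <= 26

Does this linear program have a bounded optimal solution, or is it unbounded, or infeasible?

bounded optimum

Vertices and f = -4s + 4t:
  (36, -15) → f = -204
  (-262/23, 309/23) → f = 2284/23
  (254, -451) → f = -2820
The feasible region has finitely many vertices and no improving ray; the minimum is -2820 at (254, -451).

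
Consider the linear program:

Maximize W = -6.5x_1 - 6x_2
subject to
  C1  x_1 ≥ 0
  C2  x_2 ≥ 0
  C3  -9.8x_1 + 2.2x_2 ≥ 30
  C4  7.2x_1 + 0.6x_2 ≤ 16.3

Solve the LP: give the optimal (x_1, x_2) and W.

x_1 = 0, x_2 = 150/11, maximum W = -900/11

Extreme points and W = -6.5x_1 - 6x_2:
  (0, 150/11) → W = -900/11
  (0, 163/6) → W = -163
  (893/1086, 18787/1086) → W = -237053/2172

The binding constraints are x_1 = 0 and -9.8x_1 + 2.2x_2 = 30.
Solving simultaneously gives x_1 = 0, x_2 = 150/11.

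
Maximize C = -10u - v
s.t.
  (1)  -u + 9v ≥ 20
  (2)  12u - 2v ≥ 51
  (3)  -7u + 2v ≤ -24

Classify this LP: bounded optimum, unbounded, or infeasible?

bounded optimum

Feasible corners and C = -10u - v:
  (499/106, 291/106) → C = -5281/106
  (27/5, 69/10) → C = -609/10
The feasible region has finitely many vertices and no improving ray; the maximum is -5281/106 at (499/106, 291/106).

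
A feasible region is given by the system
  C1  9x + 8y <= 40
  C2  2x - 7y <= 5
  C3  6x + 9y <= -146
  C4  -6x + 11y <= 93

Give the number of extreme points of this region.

3

Of the 6 pairwise boundary intersections, those satisfying every inequality are:
  (-977/60, -161/30)
  (-353/10, -54/5)
  (-2443/120, -53/20)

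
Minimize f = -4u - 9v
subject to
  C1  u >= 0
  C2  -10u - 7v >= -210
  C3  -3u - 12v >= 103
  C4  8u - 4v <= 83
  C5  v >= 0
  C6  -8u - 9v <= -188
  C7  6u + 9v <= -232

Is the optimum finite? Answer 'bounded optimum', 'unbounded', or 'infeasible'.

The boundaries -8u - 9v = -188 and 6u + 9v = -232 meet at (210, -1492/9), but that point violates -10u - 7v ≥ -210. Every candidate vertex is excluded by some other constraint, so the feasible region is empty.

infeasible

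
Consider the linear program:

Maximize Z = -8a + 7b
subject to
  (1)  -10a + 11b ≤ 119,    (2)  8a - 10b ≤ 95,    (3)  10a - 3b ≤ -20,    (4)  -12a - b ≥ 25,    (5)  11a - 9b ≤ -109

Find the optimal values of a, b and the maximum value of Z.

At the optimal vertex, -10a + 11b = 119 and 8a - 10b = 95.
Solving simultaneously gives a = -745/4, b = -317/2.

a = -745/4, b = -317/2, maximum Z = 761/2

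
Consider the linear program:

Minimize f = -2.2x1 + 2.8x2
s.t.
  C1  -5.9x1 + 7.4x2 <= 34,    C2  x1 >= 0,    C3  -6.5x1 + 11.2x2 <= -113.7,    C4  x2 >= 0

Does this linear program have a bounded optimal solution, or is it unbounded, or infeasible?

unbounded

From the feasible point (1137/65, 0), moving in the direction (11.2, 6.5) keeps every constraint satisfied while f decreases without bound.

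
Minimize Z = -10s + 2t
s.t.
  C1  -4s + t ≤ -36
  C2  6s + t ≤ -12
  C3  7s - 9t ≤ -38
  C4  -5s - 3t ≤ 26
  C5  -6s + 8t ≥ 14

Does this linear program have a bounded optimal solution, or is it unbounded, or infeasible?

infeasible

The boundaries -4s + t = -36 and 7s - 9t = -38 meet at (362/29, 404/29), but that point violates 6s + t ≤ -12. Every candidate vertex is excluded by some other constraint, so the feasible region is empty.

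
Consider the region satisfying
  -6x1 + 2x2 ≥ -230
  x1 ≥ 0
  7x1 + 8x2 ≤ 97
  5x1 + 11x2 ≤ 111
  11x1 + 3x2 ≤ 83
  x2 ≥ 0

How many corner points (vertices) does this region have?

5

Intersecting each pair of boundary lines and keeping only the points that satisfy every inequality leaves:
  (0, 111/11)
  (0, 0)
  (179/37, 292/37)
  (373/67, 486/67)
  (83/11, 0)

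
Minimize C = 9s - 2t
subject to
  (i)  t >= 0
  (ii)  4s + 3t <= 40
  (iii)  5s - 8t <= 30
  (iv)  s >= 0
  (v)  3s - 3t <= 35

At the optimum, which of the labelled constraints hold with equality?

(ii) and (iv)

Extreme points and C = 9s - 2t:
  (6, 0) → C = 54
  (0, 0) → C = 0
  (410/47, 80/47) → C = 3530/47
  (0, 40/3) → C = -80/3

The minimum is at (0, 40/3). Substituting into each constraint, equality holds for (ii) and (iv); the remaining constraints have slack.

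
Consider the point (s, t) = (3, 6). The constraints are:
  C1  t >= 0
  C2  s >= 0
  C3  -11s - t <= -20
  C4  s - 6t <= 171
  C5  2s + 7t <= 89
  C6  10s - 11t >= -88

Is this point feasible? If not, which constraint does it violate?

feasible

C1: 6 ≥ 0 ✓
C2: 3 ≥ 0 ✓
C3: -39 ≤ -20 ✓
C4: -33 ≤ 171 ✓
C5: 48 ≤ 89 ✓
C6: -36 ≥ -88 ✓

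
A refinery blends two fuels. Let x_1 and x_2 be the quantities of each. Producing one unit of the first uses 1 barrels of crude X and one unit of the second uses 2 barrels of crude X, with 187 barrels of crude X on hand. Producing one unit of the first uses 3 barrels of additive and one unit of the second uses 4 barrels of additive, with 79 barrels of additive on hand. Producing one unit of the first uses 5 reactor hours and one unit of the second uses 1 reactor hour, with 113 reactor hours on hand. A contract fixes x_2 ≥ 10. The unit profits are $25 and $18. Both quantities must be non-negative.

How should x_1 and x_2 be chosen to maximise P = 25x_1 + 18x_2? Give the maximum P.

x_1 = 13, x_2 = 10, maximum P = 505

The optimum lies where 3x_1 + 4x_2 = 79 and x_2 = 10.
Solving simultaneously gives x_1 = 13, x_2 = 10.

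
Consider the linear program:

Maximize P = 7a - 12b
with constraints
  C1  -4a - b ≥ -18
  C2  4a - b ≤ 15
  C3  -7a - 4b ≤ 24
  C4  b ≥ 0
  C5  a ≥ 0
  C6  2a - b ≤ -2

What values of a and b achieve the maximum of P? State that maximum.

a = 0, b = 2, maximum P = -24

Corner points and P = 7a - 12b:
  (0, 18) → P = -216
  (8/3, 22/3) → P = -208/3
  (0, 2) → P = -24

At the optimal vertex, a = 0 and 2a - b = -2.
Solving simultaneously gives a = 0, b = 2.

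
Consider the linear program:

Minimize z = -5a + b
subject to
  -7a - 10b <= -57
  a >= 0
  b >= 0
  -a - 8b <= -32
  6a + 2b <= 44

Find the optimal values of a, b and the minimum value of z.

a = 144/23, b = 74/23, minimum z = -646/23

Vertices and z = -5a + b:
  (0, 57/10) → z = 57/10
  (68/23, 167/46) → z = -513/46
  (0, 22) → z = 22
  (144/23, 74/23) → z = -646/23

The binding constraints are -a - 8b = -32 and 6a + 2b = 44.
Solving simultaneously gives a = 144/23, b = 74/23.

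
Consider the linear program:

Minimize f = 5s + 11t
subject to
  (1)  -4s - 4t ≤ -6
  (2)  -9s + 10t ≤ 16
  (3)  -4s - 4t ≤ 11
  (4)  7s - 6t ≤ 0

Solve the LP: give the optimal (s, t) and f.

Corner points and f = 5s + 11t:
  (-1/19, 59/38) → f = 639/38
  (9/13, 21/26) → f = 321/26
  (6, 7) → f = 107

s = 9/13, t = 21/26, minimum f = 321/26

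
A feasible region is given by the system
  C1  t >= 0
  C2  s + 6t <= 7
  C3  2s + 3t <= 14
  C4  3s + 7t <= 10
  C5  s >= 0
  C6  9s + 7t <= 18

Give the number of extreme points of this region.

5

Intersecting each pair of boundary lines and keeping only the points that satisfy every inequality leaves:
  (0, 0)
  (2, 0)
  (1, 1)
  (0, 7/6)
  (4/3, 6/7)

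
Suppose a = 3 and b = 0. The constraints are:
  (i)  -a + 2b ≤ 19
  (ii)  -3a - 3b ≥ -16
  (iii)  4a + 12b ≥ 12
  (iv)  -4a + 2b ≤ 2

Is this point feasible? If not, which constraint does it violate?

feasible

(i): -3 ≤ 19 ✓
(ii): -9 ≥ -16 ✓
(iii): 12 ≥ 12 ✓
(iv): -12 ≤ 2 ✓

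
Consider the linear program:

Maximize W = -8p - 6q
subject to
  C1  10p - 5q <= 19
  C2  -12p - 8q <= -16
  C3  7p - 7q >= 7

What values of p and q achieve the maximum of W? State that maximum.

p = 58/35, q = -17/35, maximum W = -362/35

Feasible corners and W = -8p - 6q:
  (58/35, -17/35) → W = -362/35
  (14/5, 9/5) → W = -166/5
  (6/5, 1/5) → W = -54/5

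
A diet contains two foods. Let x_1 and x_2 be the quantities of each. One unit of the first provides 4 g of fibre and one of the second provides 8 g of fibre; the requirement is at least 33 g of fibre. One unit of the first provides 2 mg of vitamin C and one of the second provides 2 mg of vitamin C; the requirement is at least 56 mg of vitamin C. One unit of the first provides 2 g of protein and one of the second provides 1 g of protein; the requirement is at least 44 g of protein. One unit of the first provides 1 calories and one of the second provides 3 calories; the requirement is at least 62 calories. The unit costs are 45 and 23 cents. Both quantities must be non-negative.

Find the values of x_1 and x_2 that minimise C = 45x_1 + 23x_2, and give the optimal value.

Feasible corners and C = 45x_1 + 23x_2:
  (0, 44) → C = 1012
  (62, 0) → C = 2790
  (14, 16) → C = 998
The feasible region is unbounded (it extends along (0, 1), (1, 0)), but C strictly increases along every unbounded feasible direction, so there is no improving ray and the minimum is attained at a vertex.

The binding constraints are 2x_1 + x_2 = 44 and x_1 + 3x_2 = 62.
Solving simultaneously gives x_1 = 14, x_2 = 16.

x_1 = 14, x_2 = 16, minimum C = 998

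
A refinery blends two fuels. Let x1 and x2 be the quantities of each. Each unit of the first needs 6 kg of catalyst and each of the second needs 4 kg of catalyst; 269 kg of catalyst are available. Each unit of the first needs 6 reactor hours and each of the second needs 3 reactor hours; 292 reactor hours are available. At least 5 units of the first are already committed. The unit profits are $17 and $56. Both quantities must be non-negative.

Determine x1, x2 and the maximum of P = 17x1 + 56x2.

x1 = 5, x2 = 239/4, maximum P = 3431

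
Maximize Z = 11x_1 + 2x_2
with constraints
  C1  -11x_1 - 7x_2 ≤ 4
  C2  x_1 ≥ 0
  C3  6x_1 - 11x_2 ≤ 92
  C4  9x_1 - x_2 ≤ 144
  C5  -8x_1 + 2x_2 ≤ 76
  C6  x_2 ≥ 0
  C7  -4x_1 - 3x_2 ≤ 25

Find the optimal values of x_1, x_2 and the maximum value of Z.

x_1 = 182/5, x_2 = 918/5, maximum Z = 3838/5

Corner points and Z = 11x_1 + 2x_2:
  (0, 38) → Z = 76
  (0, 0) → Z = 0
  (1492/93, 12/31) → Z = 16484/93
  (46/3, 0) → Z = 506/3
  (182/5, 918/5) → Z = 3838/5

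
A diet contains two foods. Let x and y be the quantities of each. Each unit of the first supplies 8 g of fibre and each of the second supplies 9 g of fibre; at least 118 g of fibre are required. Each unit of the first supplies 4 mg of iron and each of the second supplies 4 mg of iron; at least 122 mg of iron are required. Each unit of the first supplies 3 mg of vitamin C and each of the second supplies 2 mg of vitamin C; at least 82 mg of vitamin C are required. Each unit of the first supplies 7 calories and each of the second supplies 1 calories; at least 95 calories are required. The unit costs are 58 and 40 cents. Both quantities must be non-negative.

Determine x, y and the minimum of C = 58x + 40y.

Corner points and C = 58x + 40y:
  (0, 95) → C = 3800
  (61/2, 0) → C = 1769
  (21, 19/2) → C = 1598
  (108/11, 289/11) → C = 17824/11
The feasible region is unbounded (it extends along (0, 1), (1, 0)), but C strictly increases along every unbounded feasible direction, so there is no improving ray and the minimum is attained at a vertex.

At the optimal vertex, 4x + 4y = 122 and 3x + 2y = 82.
Solving simultaneously gives x = 21, y = 19/2.

x = 21, y = 19/2, minimum C = 1598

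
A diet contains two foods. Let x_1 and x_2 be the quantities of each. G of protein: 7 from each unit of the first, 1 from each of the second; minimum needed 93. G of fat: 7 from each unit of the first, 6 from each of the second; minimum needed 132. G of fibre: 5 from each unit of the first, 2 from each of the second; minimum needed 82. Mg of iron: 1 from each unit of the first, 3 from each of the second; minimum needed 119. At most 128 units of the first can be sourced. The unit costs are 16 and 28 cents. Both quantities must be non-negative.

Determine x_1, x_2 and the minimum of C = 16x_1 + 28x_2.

Extreme points and C = 16x_1 + 28x_2:
  (0, 93) → C = 2604
  (119, 0) → C = 1904
  (128, 0) → C = 2048
  (8, 37) → C = 1164
The feasible region is unbounded (it extends along (0, 1)), but C strictly increases along every unbounded feasible direction, so there is no improving ray and the minimum is attained at a vertex.

The binding constraints are 7x_1 + x_2 = 93 and x_1 + 3x_2 = 119.
Solving simultaneously gives x_1 = 8, x_2 = 37.

x_1 = 8, x_2 = 37, minimum C = 1164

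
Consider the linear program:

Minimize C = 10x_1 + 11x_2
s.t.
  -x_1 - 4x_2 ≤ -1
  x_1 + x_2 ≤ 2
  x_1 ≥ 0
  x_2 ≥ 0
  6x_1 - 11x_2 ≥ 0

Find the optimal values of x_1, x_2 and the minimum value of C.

x_1 = 11/35, x_2 = 6/35, minimum C = 176/35

Feasible corners and C = 10x_1 + 11x_2:
  (1, 0) → C = 10
  (11/35, 6/35) → C = 176/35
  (2, 0) → C = 20
  (22/17, 12/17) → C = 352/17

The binding constraints are -x_1 - 4x_2 = -1 and 6x_1 - 11x_2 = 0.
Solving simultaneously gives x_1 = 11/35, x_2 = 6/35.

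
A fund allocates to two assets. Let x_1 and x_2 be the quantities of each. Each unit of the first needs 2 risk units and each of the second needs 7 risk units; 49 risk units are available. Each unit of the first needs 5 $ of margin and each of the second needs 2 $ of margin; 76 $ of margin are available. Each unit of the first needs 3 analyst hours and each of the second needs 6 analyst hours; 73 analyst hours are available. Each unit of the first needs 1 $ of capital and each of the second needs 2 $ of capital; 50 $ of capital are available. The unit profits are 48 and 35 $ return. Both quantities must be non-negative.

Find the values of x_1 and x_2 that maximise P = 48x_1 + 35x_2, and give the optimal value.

x_1 = 14, x_2 = 3, maximum P = 777

Corner points and P = 48x_1 + 35x_2:
  (0, 0) → P = 0
  (0, 7) → P = 245
  (76/5, 0) → P = 3648/5
  (14, 3) → P = 777

The binding constraints are 2x_1 + 7x_2 = 49 and 5x_1 + 2x_2 = 76.
Solving simultaneously gives x_1 = 14, x_2 = 3.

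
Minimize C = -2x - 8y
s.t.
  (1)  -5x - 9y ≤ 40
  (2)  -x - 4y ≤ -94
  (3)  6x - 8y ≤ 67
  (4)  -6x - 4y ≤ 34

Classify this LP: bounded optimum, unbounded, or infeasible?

From the feasible point (255/8, 497/32), moving in the direction (-4, 6) keeps every constraint satisfied while C decreases without bound.

unbounded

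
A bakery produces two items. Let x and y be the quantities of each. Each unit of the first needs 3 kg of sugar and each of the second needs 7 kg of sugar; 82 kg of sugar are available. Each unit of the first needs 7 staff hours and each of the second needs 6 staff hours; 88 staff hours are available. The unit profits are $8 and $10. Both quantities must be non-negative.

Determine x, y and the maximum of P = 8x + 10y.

x = 4, y = 10, maximum P = 132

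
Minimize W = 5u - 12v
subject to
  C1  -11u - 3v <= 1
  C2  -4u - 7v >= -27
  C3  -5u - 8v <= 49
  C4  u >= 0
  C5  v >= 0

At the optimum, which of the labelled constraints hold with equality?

Extreme points and W = 5u - 12v:
  (0, 27/7) → W = -324/7
  (27/4, 0) → W = 135/4
  (0, 0) → W = 0

The minimum is at (0, 27/7). Substituting into each constraint, equality holds for C2 and C4; the remaining constraints have slack.

C2 and C4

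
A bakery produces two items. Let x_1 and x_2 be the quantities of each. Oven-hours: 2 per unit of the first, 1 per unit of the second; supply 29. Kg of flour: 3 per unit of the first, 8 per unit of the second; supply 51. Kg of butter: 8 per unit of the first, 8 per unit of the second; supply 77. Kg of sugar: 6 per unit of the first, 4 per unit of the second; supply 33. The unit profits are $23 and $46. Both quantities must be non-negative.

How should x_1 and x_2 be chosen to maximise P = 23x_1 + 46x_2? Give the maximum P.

Corner points and P = 23x_1 + 46x_2:
  (0, 0) → P = 0
  (0, 51/8) → P = 1173/4
  (11/2, 0) → P = 253/2
  (5/3, 23/4) → P = 1817/6

At the optimal vertex, 3x_1 + 8x_2 = 51 and 6x_1 + 4x_2 = 33.
Solving simultaneously gives x_1 = 5/3, x_2 = 23/4.

x_1 = 5/3, x_2 = 23/4, maximum P = 1817/6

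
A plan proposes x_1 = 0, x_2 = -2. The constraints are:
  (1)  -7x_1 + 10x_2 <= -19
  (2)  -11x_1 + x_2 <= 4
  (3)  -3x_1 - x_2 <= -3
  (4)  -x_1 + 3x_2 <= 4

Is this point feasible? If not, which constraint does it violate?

not feasible — violates (3)

Constraint (3): -3x_1 - x_2 = 2, which is not ≤ -3. All other constraints are satisfied.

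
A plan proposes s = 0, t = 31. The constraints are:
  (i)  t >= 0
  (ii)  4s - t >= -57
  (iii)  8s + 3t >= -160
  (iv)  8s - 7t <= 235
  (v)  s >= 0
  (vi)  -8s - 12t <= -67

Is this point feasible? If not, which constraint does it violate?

(i): 31 ≥ 0 ✓
(ii): -31 ≥ -57 ✓
(iii): 93 ≥ -160 ✓
(iv): -217 ≤ 235 ✓
(v): 0 ≥ 0 ✓
(vi): -372 ≤ -67 ✓

feasible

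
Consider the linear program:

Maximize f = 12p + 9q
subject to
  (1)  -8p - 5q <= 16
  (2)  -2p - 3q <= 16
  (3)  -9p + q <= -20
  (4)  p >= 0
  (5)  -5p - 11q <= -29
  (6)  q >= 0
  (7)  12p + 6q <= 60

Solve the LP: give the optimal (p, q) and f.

Feasible corners and f = 12p + 9q:
  (249/104, 161/104) → f = 4437/104
  (30/11, 50/11) → f = 810/11
  (81/17, 8/17) → f = 1044/17

p = 30/11, q = 50/11, maximum f = 810/11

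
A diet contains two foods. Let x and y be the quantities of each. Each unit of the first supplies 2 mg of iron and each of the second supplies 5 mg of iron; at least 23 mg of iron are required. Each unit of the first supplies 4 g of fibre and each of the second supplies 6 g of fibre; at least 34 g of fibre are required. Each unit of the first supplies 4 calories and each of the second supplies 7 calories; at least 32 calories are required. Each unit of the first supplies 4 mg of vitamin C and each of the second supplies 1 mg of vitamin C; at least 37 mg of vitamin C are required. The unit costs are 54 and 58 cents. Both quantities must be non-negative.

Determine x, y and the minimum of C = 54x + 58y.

x = 9, y = 1, minimum C = 544

Feasible corners and C = 54x + 58y:
  (0, 37) → C = 2146
  (23/2, 0) → C = 621
  (9, 1) → C = 544
The feasible region is unbounded (it extends along (0, 1), (1, 0)), but C strictly increases along every unbounded feasible direction, so there is no improving ray and the minimum is attained at a vertex.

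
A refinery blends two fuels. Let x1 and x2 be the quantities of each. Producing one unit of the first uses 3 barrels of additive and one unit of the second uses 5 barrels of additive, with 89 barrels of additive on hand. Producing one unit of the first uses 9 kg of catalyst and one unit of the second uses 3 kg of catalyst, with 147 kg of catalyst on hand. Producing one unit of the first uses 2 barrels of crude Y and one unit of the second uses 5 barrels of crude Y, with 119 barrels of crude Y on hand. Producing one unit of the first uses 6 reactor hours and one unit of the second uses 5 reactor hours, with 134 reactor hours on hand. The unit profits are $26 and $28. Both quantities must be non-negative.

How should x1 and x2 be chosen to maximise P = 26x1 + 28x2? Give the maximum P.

Feasible corners and P = 26x1 + 28x2:
  (0, 0) → P = 0
  (0, 89/5) → P = 2492/5
  (49/3, 0) → P = 1274/3
  (13, 10) → P = 618

x1 = 13, x2 = 10, maximum P = 618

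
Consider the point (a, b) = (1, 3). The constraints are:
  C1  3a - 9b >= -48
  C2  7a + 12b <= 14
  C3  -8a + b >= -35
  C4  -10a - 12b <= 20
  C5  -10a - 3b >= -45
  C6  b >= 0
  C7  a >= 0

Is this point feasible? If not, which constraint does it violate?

Constraint C2: 7a + 12b = 43, which is not ≤ 14. All other constraints are satisfied.

not feasible — violates C2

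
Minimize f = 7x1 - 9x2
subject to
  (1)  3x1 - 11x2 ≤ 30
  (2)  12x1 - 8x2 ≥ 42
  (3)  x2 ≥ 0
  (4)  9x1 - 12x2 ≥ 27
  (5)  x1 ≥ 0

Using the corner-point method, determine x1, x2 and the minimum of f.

x1 = 4, x2 = 3/4, minimum f = 85/4

Vertices and f = 7x1 - 9x2:
  (10, 0) → f = 70
  (7/2, 0) → f = 49/2
  (4, 3/4) → f = 85/4
The feasible region is unbounded (it extends along (11, 3), (4, 3)), but f strictly increases along every unbounded feasible direction, so there is no improving ray and the minimum is attained at a vertex.

The optimum lies where 12x1 - 8x2 = 42 and 9x1 - 12x2 = 27.
Solving simultaneously gives x1 = 4, x2 = 3/4.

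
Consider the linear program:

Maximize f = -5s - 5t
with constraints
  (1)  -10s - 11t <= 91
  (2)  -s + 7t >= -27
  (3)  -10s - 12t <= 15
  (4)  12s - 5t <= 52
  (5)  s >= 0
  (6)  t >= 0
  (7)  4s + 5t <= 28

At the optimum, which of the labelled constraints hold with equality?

Extreme points and f = -5s - 5t:
  (13/3, 0) → f = -65/3
  (5, 8/5) → f = -33
  (0, 0) → f = 0
  (0, 28/5) → f = -28

The maximum is at (0, 0). Substituting into each constraint, equality holds for (5) and (6); the remaining constraints have slack.

(5) and (6)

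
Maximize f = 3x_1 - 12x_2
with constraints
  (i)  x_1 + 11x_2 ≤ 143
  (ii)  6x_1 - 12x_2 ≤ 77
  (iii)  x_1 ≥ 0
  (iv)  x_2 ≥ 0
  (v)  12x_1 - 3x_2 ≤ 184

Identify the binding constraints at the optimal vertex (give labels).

Corner points and f = 3x_1 - 12x_2:
  (0, 13) → f = -156
  (2453/135, 1532/135) → f = -245/3
  (77/6, 0) → f = 77/2
  (659/42, 10/7) → f = 419/14
  (0, 0) → f = 0

The maximum is at (77/6, 0). Substituting into each constraint, equality holds for (ii) and (iv); the remaining constraints have slack.

(ii) and (iv)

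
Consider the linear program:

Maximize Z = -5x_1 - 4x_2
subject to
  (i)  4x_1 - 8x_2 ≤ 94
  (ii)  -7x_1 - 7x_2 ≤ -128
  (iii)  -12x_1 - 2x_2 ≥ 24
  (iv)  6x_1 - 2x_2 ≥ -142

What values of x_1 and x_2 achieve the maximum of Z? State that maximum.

x_1 = -369/28, x_2 = 881/28, maximum Z = -1679/28

Vertices and Z = -5x_1 - 4x_2:
  (-212/35, 852/35) → Z = -2348/35
  (-369/28, 881/28) → Z = -1679/28
  (-83/9, 130/3) → Z = -1145/9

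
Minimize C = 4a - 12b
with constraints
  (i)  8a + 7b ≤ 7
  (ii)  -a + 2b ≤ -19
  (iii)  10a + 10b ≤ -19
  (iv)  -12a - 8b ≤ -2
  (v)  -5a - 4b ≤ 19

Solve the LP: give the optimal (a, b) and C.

The feasible region is unbounded (it extends along (4, -5), (7, -8)), but C strictly increases along every unbounded feasible direction, so there is no improving ray and the minimum is attained at a vertex.

a = 76/15, b = -209/30, minimum C = 1558/15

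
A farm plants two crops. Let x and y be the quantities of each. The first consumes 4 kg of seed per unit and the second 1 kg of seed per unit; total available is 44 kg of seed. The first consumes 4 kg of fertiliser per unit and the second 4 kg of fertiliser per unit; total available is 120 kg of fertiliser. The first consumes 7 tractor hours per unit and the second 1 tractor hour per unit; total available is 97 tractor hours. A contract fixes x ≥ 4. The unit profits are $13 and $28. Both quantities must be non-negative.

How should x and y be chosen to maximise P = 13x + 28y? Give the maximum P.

Corner points and P = 13x + 28y:
  (11, 0) → P = 143
  (4, 0) → P = 52
  (14/3, 76/3) → P = 770
  (4, 26) → P = 780

x = 4, y = 26, maximum P = 780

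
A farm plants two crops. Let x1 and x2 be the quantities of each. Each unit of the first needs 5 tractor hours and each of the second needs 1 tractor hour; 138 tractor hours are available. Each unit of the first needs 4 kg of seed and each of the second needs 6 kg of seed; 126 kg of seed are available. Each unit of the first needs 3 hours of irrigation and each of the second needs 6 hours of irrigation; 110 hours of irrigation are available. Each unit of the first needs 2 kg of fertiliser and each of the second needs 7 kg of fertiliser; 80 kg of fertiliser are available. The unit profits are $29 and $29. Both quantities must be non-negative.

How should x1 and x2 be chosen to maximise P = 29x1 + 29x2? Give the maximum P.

Vertices and P = 29x1 + 29x2:
  (0, 0) → P = 0
  (0, 80/7) → P = 2320/7
  (138/5, 0) → P = 4002/5
  (27, 3) → P = 870
  (201/8, 17/4) → P = 6815/8

The optimum lies where 5x1 + x2 = 138 and 4x1 + 6x2 = 126.
Solving simultaneously gives x1 = 27, x2 = 3.

x1 = 27, x2 = 3, maximum P = 870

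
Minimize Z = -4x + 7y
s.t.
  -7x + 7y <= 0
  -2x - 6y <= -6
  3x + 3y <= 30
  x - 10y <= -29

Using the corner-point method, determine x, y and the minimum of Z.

x = 71/11, y = 39/11, minimum Z = -1

Extreme points and Z = -4x + 7y:
  (5, 5) → Z = 15
  (29/9, 29/9) → Z = 29/3
  (71/11, 39/11) → Z = -1

The binding constraints are 3x + 3y = 30 and x - 10y = -29.
Solving simultaneously gives x = 71/11, y = 39/11.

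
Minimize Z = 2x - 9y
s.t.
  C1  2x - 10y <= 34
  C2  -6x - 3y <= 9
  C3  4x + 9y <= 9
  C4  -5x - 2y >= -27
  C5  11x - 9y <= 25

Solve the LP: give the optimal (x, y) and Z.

Vertices and Z = 2x - 9y:
  (-18/7, 15/7) → Z = -171/7
  (-2/29, -83/29) → Z = 743/29
  (34/15, -1/135) → Z = 23/5

The optimum lies where -6x - 3y = 9 and 4x + 9y = 9.
Solving simultaneously gives x = -18/7, y = 15/7.

x = -18/7, y = 15/7, minimum Z = -171/7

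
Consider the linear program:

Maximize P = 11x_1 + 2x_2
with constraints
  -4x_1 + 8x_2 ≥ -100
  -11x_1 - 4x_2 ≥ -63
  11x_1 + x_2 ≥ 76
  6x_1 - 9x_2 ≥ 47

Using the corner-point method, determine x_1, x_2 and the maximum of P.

Feasible corners and P = 11x_1 + 2x_2:
  (113/13, -106/13) → P = 1031/13
  (177/23, -199/23) → P = 1549/23
  (241/33, -13/3) → P = 215/3

x_1 = 113/13, x_2 = -106/13, maximum P = 1031/13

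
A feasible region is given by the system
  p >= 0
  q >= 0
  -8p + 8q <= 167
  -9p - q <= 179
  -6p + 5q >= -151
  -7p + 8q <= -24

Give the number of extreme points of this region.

The feasible vertices (each the meet of two boundaries and inside every other half-plane) are:
  (151/6, 0)
  (24/7, 0)
  (1088/13, 913/13)

3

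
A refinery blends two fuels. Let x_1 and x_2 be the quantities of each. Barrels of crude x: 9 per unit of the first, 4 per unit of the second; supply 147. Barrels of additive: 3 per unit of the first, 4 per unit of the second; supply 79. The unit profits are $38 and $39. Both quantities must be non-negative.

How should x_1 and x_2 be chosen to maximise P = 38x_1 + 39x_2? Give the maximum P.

Vertices and P = 38x_1 + 39x_2:
  (0, 0) → P = 0
  (0, 79/4) → P = 3081/4
  (49/3, 0) → P = 1862/3
  (34/3, 45/4) → P = 10433/12

The optimum lies where 9x_1 + 4x_2 = 147 and 3x_1 + 4x_2 = 79.
Solving simultaneously gives x_1 = 34/3, x_2 = 45/4.

x_1 = 34/3, x_2 = 45/4, maximum P = 10433/12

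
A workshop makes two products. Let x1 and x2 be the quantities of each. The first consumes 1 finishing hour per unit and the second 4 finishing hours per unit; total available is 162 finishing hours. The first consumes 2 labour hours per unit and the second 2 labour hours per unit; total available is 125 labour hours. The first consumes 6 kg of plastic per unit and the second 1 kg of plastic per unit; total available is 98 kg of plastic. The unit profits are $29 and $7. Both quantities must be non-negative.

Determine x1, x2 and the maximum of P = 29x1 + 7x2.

x1 = 10, x2 = 38, maximum P = 556

Corner points and P = 29x1 + 7x2:
  (0, 0) → P = 0
  (0, 81/2) → P = 567/2
  (49/3, 0) → P = 1421/3
  (10, 38) → P = 556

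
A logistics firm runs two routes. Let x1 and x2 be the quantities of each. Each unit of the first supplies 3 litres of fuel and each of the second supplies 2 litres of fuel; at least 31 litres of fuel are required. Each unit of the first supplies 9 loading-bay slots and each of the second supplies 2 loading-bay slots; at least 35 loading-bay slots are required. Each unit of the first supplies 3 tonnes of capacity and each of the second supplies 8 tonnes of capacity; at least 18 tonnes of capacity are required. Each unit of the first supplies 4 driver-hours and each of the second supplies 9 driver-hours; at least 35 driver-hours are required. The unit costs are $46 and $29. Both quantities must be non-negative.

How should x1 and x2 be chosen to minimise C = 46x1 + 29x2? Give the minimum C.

x1 = 2/3, x2 = 29/2, minimum C = 2707/6

The feasible region is unbounded (it extends along (0, 1), (1, 0)), but C strictly increases along every unbounded feasible direction, so there is no improving ray and the minimum is attained at a vertex.

At the optimal vertex, 3x1 + 2x2 = 31 and 9x1 + 2x2 = 35.
Solving simultaneously gives x1 = 2/3, x2 = 29/2.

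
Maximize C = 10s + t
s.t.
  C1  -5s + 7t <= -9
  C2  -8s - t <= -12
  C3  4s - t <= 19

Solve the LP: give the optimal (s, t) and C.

s = 124/23, t = 59/23, maximum C = 1299/23

Corner points and C = 10s + t:
  (93/61, -12/61) → C = 918/61
  (124/23, 59/23) → C = 1299/23
  (31/12, -26/3) → C = 103/6

At the optimal vertex, -5s + 7t = -9 and 4s - t = 19.
Solving simultaneously gives s = 124/23, t = 59/23.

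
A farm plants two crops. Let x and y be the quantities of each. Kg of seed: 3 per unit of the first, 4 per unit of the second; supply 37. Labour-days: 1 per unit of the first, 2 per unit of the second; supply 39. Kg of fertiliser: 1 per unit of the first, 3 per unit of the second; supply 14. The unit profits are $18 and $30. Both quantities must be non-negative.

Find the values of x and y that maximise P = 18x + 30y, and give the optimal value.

Corner points and P = 18x + 30y:
  (0, 0) → P = 0
  (0, 14/3) → P = 140
  (37/3, 0) → P = 222
  (11, 1) → P = 228

x = 11, y = 1, maximum P = 228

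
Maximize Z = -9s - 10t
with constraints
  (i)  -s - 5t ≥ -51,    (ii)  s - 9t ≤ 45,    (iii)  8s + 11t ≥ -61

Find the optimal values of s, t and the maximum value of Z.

Vertices and Z = -9s - 10t:
  (342/7, 3/7) → Z = -444
  (-866/29, 469/29) → Z = 3104/29
  (-54/83, -421/83) → Z = 4696/83

The binding constraints are -s - 5t = -51 and 8s + 11t = -61.
Solving simultaneously gives s = -866/29, t = 469/29.

s = -866/29, t = 469/29, maximum Z = 3104/29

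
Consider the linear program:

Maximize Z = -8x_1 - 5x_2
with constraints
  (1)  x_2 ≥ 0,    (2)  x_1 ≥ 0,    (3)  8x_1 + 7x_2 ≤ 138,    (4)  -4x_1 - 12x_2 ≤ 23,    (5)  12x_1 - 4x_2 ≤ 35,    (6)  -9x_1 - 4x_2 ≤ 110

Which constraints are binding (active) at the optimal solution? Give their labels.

Feasible corners and Z = -8x_1 - 5x_2:
  (0, 0) → Z = 0
  (35/12, 0) → Z = -70/3
  (0, 138/7) → Z = -690/7
  (797/116, 344/29) → Z = -3314/29

The maximum is at (0, 0). Substituting into each constraint, equality holds for (1) and (2); the remaining constraints have slack.

(1) and (2)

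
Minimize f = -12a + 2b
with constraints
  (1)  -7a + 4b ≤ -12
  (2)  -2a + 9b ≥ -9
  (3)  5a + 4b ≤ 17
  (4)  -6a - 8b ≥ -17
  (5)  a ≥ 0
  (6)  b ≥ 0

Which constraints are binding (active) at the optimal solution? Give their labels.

(4) and (6)

Vertices and f = -12a + 2b:
  (41/20, 47/80) → f = -937/40
  (12/7, 0) → f = -144/7
  (17/6, 0) → f = -34

The minimum is at (17/6, 0). Substituting into each constraint, equality holds for (4) and (6); the remaining constraints have slack.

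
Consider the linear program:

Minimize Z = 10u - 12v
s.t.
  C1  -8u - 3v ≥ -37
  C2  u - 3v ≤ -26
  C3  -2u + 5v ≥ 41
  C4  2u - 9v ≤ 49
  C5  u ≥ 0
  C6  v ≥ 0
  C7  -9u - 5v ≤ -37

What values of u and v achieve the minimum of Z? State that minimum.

Feasible corners and Z = 10u - 12v:
  (11/9, 245/27) → Z = -290/3
  (0, 37/3) → Z = -148
  (0, 26/3) → Z = -104

u = 0, v = 37/3, minimum Z = -148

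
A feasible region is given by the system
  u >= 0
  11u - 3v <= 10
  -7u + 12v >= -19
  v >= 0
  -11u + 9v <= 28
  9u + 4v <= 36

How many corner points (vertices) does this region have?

Pairwise boundary intersections that survive every other constraint:
  (0, 0)
  (0, 28/9)
  (10/11, 0)
  (148/71, 306/71)
  (212/125, 648/125)

5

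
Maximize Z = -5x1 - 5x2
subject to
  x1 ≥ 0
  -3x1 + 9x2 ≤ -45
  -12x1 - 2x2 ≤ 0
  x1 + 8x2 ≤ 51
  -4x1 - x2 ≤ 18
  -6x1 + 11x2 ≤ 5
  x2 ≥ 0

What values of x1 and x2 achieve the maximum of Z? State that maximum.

x1 = 15, x2 = 0, maximum Z = -75

Vertices and Z = -5x1 - 5x2:
  (273/11, 36/11) → Z = -1545/11
  (15, 0) → Z = -75
  (51, 0) → Z = -255

At the optimal vertex, -3x1 + 9x2 = -45 and x2 = 0.
Solving simultaneously gives x1 = 15, x2 = 0.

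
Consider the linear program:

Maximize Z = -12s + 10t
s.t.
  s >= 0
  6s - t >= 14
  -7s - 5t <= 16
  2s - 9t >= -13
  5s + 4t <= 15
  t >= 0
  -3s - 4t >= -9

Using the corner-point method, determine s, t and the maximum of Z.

s = 65/27, t = 4/9, maximum Z = -220/9

Extreme points and Z = -12s + 10t:
  (7/3, 0) → Z = -28
  (65/27, 4/9) → Z = -220/9
  (3, 0) → Z = -36

The binding constraints are 6s - t = 14 and -3s - 4t = -9.
Solving simultaneously gives s = 65/27, t = 4/9.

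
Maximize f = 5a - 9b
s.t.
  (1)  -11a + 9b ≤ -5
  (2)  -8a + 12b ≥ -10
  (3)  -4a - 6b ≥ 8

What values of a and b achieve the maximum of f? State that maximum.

Feasible corners and f = 5a - 9b:
  (-1/2, -7/6) → f = 8
  (-7/17, -18/17) → f = 127/17
  (-3/8, -13/12) → f = 63/8

The optimum lies where -11a + 9b = -5 and -8a + 12b = -10.
Solving simultaneously gives a = -1/2, b = -7/6.

a = -1/2, b = -7/6, maximum f = 8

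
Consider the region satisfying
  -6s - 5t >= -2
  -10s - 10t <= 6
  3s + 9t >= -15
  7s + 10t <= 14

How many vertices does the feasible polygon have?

4

Intersecting each pair of boundary lines and keeping only the points that satisfy every inequality leaves:
  (31/13, -32/13)
  (-2, 14/5)
  (8/5, -11/5)
  (-20/3, 91/15)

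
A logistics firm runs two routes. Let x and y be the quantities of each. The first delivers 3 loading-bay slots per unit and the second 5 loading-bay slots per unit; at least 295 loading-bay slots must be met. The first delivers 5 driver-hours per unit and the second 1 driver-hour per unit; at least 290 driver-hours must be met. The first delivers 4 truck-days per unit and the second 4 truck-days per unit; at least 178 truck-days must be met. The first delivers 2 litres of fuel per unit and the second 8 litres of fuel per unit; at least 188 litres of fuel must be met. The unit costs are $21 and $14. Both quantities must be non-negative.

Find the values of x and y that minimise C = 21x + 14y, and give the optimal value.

x = 105/2, y = 55/2, minimum C = 2975/2

Vertices and C = 21x + 14y:
  (0, 290) → C = 4060
  (295/3, 0) → C = 2065
  (105/2, 55/2) → C = 2975/2
The feasible region is unbounded (it extends along (0, 1), (1, 0)), but C strictly increases along every unbounded feasible direction, so there is no improving ray and the minimum is attained at a vertex.

The optimum lies where 3x + 5y = 295 and 5x + y = 290.
Solving simultaneously gives x = 105/2, y = 55/2.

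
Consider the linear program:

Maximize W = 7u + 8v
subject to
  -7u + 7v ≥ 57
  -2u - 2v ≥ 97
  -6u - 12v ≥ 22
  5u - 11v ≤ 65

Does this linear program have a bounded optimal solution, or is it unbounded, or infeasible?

bounded optimum

Vertices and W = 7u + 8v:
  (-280/3, 269/6) → W = -884/3
  (-937/32, -615/32) → W = -11479/32
The feasible region has finitely many vertices and no improving ray; the maximum is -884/3 at (-280/3, 269/6).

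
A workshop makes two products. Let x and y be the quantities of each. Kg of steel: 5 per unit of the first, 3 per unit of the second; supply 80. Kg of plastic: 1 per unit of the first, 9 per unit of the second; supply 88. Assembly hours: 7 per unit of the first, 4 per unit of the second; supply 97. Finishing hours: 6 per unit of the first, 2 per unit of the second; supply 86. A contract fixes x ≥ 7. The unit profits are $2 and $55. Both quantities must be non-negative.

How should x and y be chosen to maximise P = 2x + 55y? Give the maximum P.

Feasible corners and P = 2x + 55y:
  (97/7, 0) → P = 194/7
  (7, 0) → P = 14
  (521/59, 519/59) → P = 29587/59
  (7, 9) → P = 509

x = 7, y = 9, maximum P = 509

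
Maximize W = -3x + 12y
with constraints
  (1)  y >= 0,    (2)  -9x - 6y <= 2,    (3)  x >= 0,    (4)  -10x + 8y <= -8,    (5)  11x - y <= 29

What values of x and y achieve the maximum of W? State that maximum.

x = 112/39, y = 101/39, maximum W = 292/13

Feasible corners and W = -3x + 12y:
  (4/5, 0) → W = -12/5
  (29/11, 0) → W = -87/11
  (112/39, 101/39) → W = 292/13

At the optimal vertex, -10x + 8y = -8 and 11x - y = 29.
Solving simultaneously gives x = 112/39, y = 101/39.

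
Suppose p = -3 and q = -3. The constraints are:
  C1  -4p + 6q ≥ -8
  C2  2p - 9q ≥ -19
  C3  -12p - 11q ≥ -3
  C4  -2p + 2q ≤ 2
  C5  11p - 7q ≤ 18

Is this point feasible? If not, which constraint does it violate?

feasible

C1: -6 ≥ -8 ✓
C2: 21 ≥ -19 ✓
C3: 69 ≥ -3 ✓
C4: 0 ≤ 2 ✓
C5: -12 ≤ 18 ✓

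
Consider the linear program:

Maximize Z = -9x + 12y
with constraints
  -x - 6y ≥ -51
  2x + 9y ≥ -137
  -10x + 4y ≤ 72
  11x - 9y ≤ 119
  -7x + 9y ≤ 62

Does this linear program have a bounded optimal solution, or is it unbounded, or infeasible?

bounded optimum

Feasible corners and Z = -9x + 12y:
  (391/25, 442/75) → Z = -1751/25
  (29/17, 419/51) → Z = 1415/17
  (-598/49, -613/49) → Z = -282/7
  (-18/13, -1745/117) → Z = -6494/39
  (-200/31, 58/31) → Z = 2496/31
The feasible region has finitely many vertices and no improving ray; the maximum is 1415/17 at (29/17, 419/51).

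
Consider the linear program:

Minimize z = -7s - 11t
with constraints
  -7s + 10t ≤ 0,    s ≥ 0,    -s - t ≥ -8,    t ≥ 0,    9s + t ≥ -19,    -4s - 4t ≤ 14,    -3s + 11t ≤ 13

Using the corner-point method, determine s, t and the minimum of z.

s = 75/14, t = 37/14, minimum z = -466/7

Vertices and z = -7s - 11t:
  (0, 0) → z = 0
  (130/47, 91/47) → z = -1911/47
  (8, 0) → z = -56
  (75/14, 37/14) → z = -466/7

The optimum lies where -s - t = -8 and -3s + 11t = 13.
Solving simultaneously gives s = 75/14, t = 37/14.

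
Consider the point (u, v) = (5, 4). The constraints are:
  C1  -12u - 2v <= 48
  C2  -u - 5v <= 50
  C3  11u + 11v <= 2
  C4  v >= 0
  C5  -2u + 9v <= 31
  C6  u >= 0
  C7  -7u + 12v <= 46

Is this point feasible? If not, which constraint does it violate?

Constraint C3: 11u + 11v = 99, which is not ≤ 2. All other constraints are satisfied.

not feasible — violates C3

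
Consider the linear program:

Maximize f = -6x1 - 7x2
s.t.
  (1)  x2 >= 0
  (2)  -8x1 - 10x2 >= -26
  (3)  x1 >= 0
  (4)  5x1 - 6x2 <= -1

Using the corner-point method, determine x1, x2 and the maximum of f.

At the optimal vertex, x1 = 0 and 5x1 - 6x2 = -1.
Solving simultaneously gives x1 = 0, x2 = 1/6.

x1 = 0, x2 = 1/6, maximum f = -7/6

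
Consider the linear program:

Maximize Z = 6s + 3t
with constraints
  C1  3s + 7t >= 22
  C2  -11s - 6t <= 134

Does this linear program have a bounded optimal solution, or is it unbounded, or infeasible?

unbounded

From the feasible point (-1070/59, 644/59), moving in the direction (7, -3) keeps every constraint satisfied while Z increases without bound.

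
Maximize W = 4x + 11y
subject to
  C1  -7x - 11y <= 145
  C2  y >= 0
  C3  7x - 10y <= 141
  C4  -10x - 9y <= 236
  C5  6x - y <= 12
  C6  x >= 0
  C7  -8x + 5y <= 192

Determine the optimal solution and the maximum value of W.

x = 126/11, y = 624/11, maximum W = 7368/11

Corner points and W = 4x + 11y:
  (2, 0) → W = 8
  (0, 0) → W = 0
  (126/11, 624/11) → W = 7368/11
  (0, 192/5) → W = 2112/5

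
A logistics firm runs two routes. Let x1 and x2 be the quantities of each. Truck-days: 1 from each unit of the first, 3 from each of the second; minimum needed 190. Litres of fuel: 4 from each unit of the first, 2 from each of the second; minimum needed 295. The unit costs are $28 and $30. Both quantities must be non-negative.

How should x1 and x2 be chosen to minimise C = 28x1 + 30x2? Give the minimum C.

x1 = 101/2, x2 = 93/2, minimum C = 2809

Extreme points and C = 28x1 + 30x2:
  (0, 295/2) → C = 4425
  (190, 0) → C = 5320
  (101/2, 93/2) → C = 2809
The feasible region is unbounded (it extends along (0, 1), (1, 0)), but C strictly increases along every unbounded feasible direction, so there is no improving ray and the minimum is attained at a vertex.

The binding constraints are x1 + 3x2 = 190 and 4x1 + 2x2 = 295.
Solving simultaneously gives x1 = 101/2, x2 = 93/2.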